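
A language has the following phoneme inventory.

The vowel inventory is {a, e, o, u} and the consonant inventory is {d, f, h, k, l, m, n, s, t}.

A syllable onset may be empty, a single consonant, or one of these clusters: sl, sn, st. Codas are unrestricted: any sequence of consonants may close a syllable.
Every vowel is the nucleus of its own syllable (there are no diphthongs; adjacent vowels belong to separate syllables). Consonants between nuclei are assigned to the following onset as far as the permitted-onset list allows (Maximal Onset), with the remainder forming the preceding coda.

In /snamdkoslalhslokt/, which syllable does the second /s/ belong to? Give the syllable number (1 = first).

3

The vowels are a, o, a, o — 4 nuclei, so 4 syllables.
σ1/σ2 boundary: /mdk/; trying suffixes from longest down, /k/ is the first permitted one, so coda /md/ | onset /k/.
σ2/σ3 boundary: cluster /sl/ — /sl/ is itself a permitted onset, so the whole cluster goes right; preceding coda = ∅.
σ3/σ4 boundary: cluster /lhsl/ — the longest permitted-onset suffix is /sl/; onset = /sl/, preceding coda = /lh/.
Result: snamd.ko.slalh.slokt.
The second /s/ is in the onset of syllable 3 (/slalh/).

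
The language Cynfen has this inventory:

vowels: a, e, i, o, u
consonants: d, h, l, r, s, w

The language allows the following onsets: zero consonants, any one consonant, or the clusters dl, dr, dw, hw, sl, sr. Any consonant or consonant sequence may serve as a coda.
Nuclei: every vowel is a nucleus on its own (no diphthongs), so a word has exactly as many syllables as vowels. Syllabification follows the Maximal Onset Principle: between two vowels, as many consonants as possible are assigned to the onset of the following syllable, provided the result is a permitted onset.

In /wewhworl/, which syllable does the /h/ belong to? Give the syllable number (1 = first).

2

Vowels present: e, o; each is a nucleus, giving 2 syllables.
V1 /e/ – V2 /o/: /whw/; trying suffixes from longest down, /hw/ is the first permitted one, so coda /w/ | onset /hw/.
Result: wew.hworl.
The /h/ is in the onset of syllable 2 (/hworl/).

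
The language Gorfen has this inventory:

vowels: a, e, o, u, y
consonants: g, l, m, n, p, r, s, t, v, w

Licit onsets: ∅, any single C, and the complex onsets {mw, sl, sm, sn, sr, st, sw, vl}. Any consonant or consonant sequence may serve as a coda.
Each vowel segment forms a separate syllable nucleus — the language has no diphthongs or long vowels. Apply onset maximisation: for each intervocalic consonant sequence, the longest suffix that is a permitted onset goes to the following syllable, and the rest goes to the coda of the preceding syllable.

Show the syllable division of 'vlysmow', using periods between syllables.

vly.smow

Vowels present: y, o; each is a nucleus, giving 2 syllables.
σ1/σ2 boundary: /sm/ is a licit onset in full, so it all attaches to the next syllable.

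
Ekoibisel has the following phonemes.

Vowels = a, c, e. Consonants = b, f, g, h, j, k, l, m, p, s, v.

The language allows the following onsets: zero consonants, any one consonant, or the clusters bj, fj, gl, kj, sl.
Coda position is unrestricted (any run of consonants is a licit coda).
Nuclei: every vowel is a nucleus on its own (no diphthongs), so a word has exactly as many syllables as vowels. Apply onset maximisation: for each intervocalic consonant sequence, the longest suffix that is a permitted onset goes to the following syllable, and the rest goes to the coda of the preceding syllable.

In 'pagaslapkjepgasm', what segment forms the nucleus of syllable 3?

a

Nuclei (vowels): a, a, a, e, a → 5 syllables.
The third nucleus (vowel 3 from the left) is /a/.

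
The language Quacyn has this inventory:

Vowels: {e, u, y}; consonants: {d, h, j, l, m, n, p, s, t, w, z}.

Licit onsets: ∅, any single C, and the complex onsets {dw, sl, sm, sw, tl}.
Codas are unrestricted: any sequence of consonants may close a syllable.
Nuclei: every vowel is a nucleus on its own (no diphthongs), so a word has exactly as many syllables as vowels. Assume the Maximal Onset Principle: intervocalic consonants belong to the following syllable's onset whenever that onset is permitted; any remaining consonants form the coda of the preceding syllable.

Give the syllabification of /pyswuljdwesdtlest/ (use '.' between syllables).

Vowels present: y, u, e, e; each is a nucleus, giving 4 syllables.
/y…u/ gap (V1→V2): /sw/ — entire cluster is a permitted onset → onset /sw/, coda ∅.
/u…e/ gap (V2→V3): /ljdw/ — longest licit onset from the right is /dw/, leaving /lj/ as coda.
/e…e/ gap (V3→V4): /sdtl/ splits as /sd/ + /tl/ (/tl/ is the longest suffix that is a licit onset).

py.swulj.dwesd.tlest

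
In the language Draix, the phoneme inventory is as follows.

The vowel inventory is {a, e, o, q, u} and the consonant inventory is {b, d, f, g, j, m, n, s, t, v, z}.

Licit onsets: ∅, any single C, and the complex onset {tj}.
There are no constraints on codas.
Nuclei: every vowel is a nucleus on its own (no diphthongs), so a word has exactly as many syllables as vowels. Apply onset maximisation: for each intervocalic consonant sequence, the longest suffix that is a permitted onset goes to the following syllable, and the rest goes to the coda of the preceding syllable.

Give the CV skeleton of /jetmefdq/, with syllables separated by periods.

Nuclei (vowels): e, e, q → 3 syllables.
V1 /e/ – V2 /e/: cluster /tm/ — the longest permitted-onset suffix is /m/; onset = /m/, preceding coda = /t/.
V2 /e/ – V3 /q/: /fd/; trying suffixes from longest down, /d/ is the first permitted one, so coda /f/ | onset /d/.
Syllabification: jet.mef.dq.
Mapping each syllable to C/V: /jet/ → CVC, /mef/ → CVC, /dq/ → CV.

CVC.CVC.CV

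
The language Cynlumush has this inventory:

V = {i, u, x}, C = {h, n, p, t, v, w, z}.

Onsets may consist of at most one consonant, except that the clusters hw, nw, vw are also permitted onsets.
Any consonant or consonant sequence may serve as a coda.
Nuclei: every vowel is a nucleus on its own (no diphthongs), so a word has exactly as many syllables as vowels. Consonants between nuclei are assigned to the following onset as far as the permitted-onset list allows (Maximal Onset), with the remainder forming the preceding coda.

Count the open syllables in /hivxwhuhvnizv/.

Vowels present: i, x, u, i; each is a nucleus, giving 4 syllables.
V1 /i/ – V2 /x/: just /v/ — single C goes to the following onset.
V2 /x/ – V3 /u/: /wh/ — longest licit onset from the right is /h/, leaving /w/ as coda.
V3 /u/ – V4 /i/: /hvn/; trying suffixes from longest down, /n/ is the first permitted one, so coda /hv/ | onset /n/.
Syllabification: hi.vxw.huhv.nizv.
Classifying each syllable: /hi/ (open), /vxw/ (closed), /huhv/ (closed), /nizv/ (closed).
Open syllables: 1.

1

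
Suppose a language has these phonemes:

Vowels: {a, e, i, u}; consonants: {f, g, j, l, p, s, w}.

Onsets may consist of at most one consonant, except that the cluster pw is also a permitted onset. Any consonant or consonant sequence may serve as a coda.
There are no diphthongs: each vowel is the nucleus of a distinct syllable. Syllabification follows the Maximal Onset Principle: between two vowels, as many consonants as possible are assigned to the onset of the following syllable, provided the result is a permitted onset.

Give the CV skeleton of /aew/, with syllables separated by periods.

The vowels are a, e — 2 nuclei, so 2 syllables.
/a…e/ gap (V1→V2): hiatus — the boundary sits between the two vowels.
So the parse is a.ew.
Mapping each syllable to C/V: /a/ → V, /ew/ → VC.

V.VC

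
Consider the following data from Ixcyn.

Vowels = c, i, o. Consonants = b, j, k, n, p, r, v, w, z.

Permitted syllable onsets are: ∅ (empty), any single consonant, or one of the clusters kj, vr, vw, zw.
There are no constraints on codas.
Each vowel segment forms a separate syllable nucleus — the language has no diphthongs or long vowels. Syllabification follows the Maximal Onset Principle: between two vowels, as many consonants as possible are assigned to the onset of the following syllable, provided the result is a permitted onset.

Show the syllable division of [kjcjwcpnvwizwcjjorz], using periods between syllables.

kjcj.wcpn.vwi.zwcj.jorz

Nuclei (vowels): c, c, i, c, o → 5 syllables.
Between /c/ (V1) and /c/ (V2): /jw/; trying suffixes from longest down, /w/ is the first permitted one, so coda /j/ | onset /w/.
Between /c/ (V2) and /i/ (V3): /pnvw/ — longest licit onset from the right is /vw/, leaving /pn/ as coda.
Between /i/ (V3) and /c/ (V4): /zw/ — entire cluster is a permitted onset → onset /zw/, coda ∅.
Between /c/ (V4) and /o/ (V5): /jj/ splits as /j/ + /j/ (/j/ is the longest suffix that is a licit onset).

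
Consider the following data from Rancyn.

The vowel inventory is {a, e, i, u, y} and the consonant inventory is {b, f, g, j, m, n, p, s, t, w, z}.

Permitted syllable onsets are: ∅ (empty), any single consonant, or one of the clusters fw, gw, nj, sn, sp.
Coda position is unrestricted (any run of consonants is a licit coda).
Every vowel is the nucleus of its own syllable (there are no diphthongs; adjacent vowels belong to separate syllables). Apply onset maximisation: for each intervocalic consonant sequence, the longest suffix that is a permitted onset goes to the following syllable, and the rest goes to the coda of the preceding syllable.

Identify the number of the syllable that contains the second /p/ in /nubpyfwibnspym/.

Vowels present: u, y, i, y; each is a nucleus, giving 4 syllables.
Between /u/ (V1) and /y/ (V2): /bp/ — longest licit onset from the right is /p/, leaving /b/ as coda.
Between /y/ (V2) and /i/ (V3): /fw/ — entire cluster is a permitted onset → onset /fw/, coda ∅.
Between /i/ (V3) and /y/ (V4): cluster /bnsp/ — the longest permitted-onset suffix is /sp/; onset = /sp/, preceding coda = /bn/.
Result: nub.py.fwibn.spym.
The second /p/ is in the onset of syllable 4 (/spym/).

4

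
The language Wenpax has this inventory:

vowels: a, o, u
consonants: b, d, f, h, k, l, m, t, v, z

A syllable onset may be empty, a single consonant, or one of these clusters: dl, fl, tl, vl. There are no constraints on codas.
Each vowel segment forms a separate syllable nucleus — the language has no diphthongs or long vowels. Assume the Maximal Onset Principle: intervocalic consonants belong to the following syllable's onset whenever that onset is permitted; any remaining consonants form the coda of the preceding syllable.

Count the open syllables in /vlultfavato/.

3

Nuclei (vowels): u, a, a, o → 4 syllables.
V1 /u/ – V2 /a/: /ltf/; trying suffixes from longest down, /f/ is the first permitted one, so coda /lt/ | onset /f/.
V2 /a/ – V3 /a/: /v/ → onset of the next syllable (single consonants are always licit onsets).
V3 /a/ – V4 /o/: just /t/ — single C goes to the following onset.
Syllabification: vlult.fa.va.to.
Classifying each syllable: /vlult/ (closed), /fa/ (open), /va/ (open), /to/ (open).
Open syllables: 3.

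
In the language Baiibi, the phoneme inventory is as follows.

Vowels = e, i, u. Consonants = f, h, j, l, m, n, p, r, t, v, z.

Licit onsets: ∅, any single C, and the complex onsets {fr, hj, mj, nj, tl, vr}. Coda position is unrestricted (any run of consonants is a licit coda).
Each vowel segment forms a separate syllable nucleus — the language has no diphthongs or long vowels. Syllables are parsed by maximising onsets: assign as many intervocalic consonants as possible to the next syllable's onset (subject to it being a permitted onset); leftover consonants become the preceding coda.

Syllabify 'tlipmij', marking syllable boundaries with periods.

tlip.mij

The vowels are i, i — 2 nuclei, so 2 syllables.
Between /i/ (V1) and /i/ (V2): /pm/ — longest licit onset from the right is /m/, leaving /p/ as coda.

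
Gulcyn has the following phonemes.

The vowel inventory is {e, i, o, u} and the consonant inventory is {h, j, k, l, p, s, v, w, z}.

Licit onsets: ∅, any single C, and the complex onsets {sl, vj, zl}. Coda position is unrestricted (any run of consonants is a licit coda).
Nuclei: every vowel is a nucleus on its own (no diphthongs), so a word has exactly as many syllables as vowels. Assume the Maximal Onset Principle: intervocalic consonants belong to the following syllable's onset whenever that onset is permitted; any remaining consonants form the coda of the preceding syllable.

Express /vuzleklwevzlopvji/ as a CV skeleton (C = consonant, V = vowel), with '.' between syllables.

Nuclei (vowels): u, e, e, o, i → 5 syllables.
σ1/σ2 boundary: /zl/ is a licit onset in full, so it all attaches to the next syllable.
σ2/σ3 boundary: cluster /klw/ — the longest permitted-onset suffix is /w/; onset = /w/, preceding coda = /kl/.
σ3/σ4 boundary: /vzl/ splits as /v/ + /zl/ (/zl/ is the longest suffix that is a licit onset).
σ4/σ5 boundary: /pvj/; trying suffixes from longest down, /vj/ is the first permitted one, so coda /p/ | onset /vj/.
Syllabification: vu.zlekl.wev.zlop.vji.
Mapping each syllable to C/V: /vu/ → CV, /zlekl/ → CCVCC, /wev/ → CVC, /zlop/ → CCVC, /vji/ → CCV.

CV.CCVCC.CVC.CCVC.CCV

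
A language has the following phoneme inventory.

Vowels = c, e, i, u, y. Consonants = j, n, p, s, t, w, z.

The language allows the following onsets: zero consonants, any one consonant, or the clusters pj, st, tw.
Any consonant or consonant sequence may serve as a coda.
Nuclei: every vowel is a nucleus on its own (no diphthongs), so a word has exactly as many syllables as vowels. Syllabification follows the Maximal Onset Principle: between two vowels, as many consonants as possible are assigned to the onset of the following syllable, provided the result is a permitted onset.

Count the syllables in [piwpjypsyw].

3

Nuclei (vowels): i, y, y → 3 syllables.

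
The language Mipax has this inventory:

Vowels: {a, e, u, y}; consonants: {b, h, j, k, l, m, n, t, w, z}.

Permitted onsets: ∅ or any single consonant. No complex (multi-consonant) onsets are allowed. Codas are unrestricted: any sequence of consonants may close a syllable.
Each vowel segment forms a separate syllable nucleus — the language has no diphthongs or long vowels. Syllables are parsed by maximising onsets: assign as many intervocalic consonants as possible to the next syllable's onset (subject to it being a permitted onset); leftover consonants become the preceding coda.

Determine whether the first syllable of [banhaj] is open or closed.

closed

The vowels are a, a — 2 nuclei, so 2 syllables.
σ1/σ2 boundary: /nh/ — longest licit onset from the right is /h/, leaving /n/ as coda.
Putting it together: ban.haj.
Syllable 1 is /ban/ with coda /n/, so it is closed.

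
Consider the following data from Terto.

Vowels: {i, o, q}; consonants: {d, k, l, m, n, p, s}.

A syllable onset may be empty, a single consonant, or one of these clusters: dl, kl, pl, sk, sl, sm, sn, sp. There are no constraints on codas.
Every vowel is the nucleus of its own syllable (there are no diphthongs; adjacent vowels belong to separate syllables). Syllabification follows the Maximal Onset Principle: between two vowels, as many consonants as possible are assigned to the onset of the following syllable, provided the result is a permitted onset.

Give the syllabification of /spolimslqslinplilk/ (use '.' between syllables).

spo.lim.slq.slin.plilk

The vowels are o, i, q, i, i — 5 nuclei, so 5 syllables.
V1 /o/ – V2 /i/: just /l/ — single C goes to the following onset.
V2 /i/ – V3 /q/: /msl/; trying suffixes from longest down, /sl/ is the first permitted one, so coda /m/ | onset /sl/.
V3 /q/ – V4 /i/: /sl/ is a licit onset in full, so it all attaches to the next syllable.
V4 /i/ – V5 /i/: cluster /npl/ — the longest permitted-onset suffix is /pl/; onset = /pl/, preceding coda = /n/.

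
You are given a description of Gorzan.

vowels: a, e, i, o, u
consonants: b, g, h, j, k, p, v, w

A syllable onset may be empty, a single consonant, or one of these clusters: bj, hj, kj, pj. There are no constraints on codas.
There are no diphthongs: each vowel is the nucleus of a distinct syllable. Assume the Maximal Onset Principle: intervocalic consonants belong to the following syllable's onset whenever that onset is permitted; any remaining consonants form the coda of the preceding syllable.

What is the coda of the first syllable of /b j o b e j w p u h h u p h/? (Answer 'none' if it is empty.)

The vowels are o, e, u, u — 4 nuclei, so 4 syllables.
Between /o/ (V1) and /e/ (V2): /b/ → onset of the next syllable (single consonants are always licit onsets).
Between /e/ (V2) and /u/ (V3): /jwp/; trying suffixes from longest down, /p/ is the first permitted one, so coda /jw/ | onset /p/.
Between /u/ (V3) and /u/ (V4): /hh/ splits as /h/ + /h/ (/h/ is the longest suffix that is a licit onset).
Syllabification: bjo.bejw.puh.huph.
Syllable 1 is /bjo/: onset /bj/, nucleus /o/, coda ∅.

none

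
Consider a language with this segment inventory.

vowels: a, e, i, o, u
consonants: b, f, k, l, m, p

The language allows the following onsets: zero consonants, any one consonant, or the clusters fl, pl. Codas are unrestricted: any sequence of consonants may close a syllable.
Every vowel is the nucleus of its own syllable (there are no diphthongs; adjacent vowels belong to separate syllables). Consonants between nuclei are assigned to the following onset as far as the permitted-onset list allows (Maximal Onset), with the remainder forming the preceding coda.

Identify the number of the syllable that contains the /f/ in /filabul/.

1

Nuclei (vowels): i, a, u → 3 syllables.
Between /i/ (V1) and /a/ (V2): /l/ → onset of the next syllable (single consonants are always licit onsets).
Between /a/ (V2) and /u/ (V3): /b/ is a single consonant, so it becomes the next onset.
Result: fi.la.bul.
The /f/ is in the onset of syllable 1 (/fi/).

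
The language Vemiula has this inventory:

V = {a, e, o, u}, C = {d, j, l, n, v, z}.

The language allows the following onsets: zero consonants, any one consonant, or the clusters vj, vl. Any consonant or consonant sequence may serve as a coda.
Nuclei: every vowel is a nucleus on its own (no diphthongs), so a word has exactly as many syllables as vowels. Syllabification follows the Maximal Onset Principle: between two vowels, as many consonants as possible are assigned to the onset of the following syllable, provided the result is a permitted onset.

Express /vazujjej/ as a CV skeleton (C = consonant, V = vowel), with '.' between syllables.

The vowels are a, u, e — 3 nuclei, so 3 syllables.
V1 /a/ – V2 /u/: /z/ → onset of the next syllable (single consonants are always licit onsets).
V2 /u/ – V3 /e/: /jj/ splits as /j/ + /j/ (/j/ is the longest suffix that is a licit onset).
So the parse is va.zuj.jej.
Mapping each syllable to C/V: /va/ → CV, /zuj/ → CVC, /jej/ → CVC.

CV.CVC.CVC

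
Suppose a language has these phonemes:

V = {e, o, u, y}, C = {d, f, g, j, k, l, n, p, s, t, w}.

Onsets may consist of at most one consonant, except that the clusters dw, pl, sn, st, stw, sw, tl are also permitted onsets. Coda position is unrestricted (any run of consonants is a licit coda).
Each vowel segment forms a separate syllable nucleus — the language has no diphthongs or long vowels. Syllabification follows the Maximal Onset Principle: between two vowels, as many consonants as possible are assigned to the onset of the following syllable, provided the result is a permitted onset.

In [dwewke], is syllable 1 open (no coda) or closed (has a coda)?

closed

Nuclei (vowels): e, e → 2 syllables.
σ1/σ2 boundary: /wk/; trying suffixes from longest down, /k/ is the first permitted one, so coda /w/ | onset /k/.
So the parse is dwew.ke.
Syllable 1 is /dwew/ with coda /w/, so it is closed.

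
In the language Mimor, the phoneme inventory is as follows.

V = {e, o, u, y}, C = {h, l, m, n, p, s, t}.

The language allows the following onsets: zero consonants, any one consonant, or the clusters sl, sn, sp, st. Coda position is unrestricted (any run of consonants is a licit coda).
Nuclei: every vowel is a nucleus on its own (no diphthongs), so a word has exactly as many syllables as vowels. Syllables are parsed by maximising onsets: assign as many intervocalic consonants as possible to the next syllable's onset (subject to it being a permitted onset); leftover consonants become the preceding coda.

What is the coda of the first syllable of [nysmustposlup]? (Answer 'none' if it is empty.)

The vowels are y, u, o, u — 4 nuclei, so 4 syllables.
V1 /y/ – V2 /u/: /sm/ splits as /s/ + /m/ (/m/ is the longest suffix that is a licit onset).
V2 /u/ – V3 /o/: /stp/ splits as /st/ + /p/ (/p/ is the longest suffix that is a licit onset).
V3 /o/ – V4 /u/: cluster /sl/ — /sl/ is itself a permitted onset, so the whole cluster goes right; preceding coda = ∅.
Syllabification: nys.must.po.slup.
Syllable 1 is /nys/: onset /n/, nucleus /y/, coda /s/.

s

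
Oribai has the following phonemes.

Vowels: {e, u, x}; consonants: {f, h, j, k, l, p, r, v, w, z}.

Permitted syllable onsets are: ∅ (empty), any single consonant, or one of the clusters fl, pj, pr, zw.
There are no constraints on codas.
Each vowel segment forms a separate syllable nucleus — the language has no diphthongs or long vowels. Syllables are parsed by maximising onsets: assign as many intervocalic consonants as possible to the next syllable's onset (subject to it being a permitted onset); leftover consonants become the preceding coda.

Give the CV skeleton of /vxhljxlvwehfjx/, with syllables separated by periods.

CVCC.CVCC.CVCC.CV

Vowels present: x, x, e, x; each is a nucleus, giving 4 syllables.
σ1/σ2 boundary: /hlj/ — longest licit onset from the right is /j/, leaving /hl/ as coda.
σ2/σ3 boundary: /lvw/ — longest licit onset from the right is /w/, leaving /lv/ as coda.
σ3/σ4 boundary: /hfj/ — longest licit onset from the right is /j/, leaving /hf/ as coda.
Putting it together: vxhl.jxlv.wehf.jx.
Mapping each syllable to C/V: /vxhl/ → CVCC, /jxlv/ → CVCC, /wehf/ → CVCC, /jx/ → CV.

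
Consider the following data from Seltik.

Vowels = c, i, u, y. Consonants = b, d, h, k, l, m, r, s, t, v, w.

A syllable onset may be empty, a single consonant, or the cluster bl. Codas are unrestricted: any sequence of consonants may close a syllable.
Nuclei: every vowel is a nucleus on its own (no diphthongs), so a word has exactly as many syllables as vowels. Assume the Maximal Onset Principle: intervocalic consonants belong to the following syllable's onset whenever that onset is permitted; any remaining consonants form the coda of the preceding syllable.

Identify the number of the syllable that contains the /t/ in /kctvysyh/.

Vowels present: c, y, y; each is a nucleus, giving 3 syllables.
σ1/σ2 boundary: /tv/; trying suffixes from longest down, /v/ is the first permitted one, so coda /t/ | onset /v/.
σ2/σ3 boundary: just /s/ — single C goes to the following onset.
Syllabification: kct.vy.syh.
The /t/ is in the coda of syllable 1 (/kct/).

1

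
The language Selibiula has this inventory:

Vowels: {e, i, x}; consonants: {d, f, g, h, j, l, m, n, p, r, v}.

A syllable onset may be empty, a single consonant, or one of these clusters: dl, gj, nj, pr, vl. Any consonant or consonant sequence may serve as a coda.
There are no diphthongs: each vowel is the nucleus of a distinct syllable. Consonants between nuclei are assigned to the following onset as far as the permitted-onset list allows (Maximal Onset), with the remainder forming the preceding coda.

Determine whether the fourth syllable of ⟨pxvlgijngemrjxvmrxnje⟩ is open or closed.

The vowels are x, i, e, x, x, e — 6 nuclei, so 6 syllables.
V1 /x/ – V2 /i/: /vlg/ splits as /vl/ + /g/ (/g/ is the longest suffix that is a licit onset).
V2 /i/ – V3 /e/: /jng/; trying suffixes from longest down, /g/ is the first permitted one, so coda /jn/ | onset /g/.
V3 /e/ – V4 /x/: /mrj/ — longest licit onset from the right is /j/, leaving /mr/ as coda.
V4 /x/ – V5 /x/: /vmr/ — longest licit onset from the right is /r/, leaving /vm/ as coda.
V5 /x/ – V6 /e/: cluster /nj/ — /nj/ is itself a permitted onset, so the whole cluster goes right; preceding coda = ∅.
Putting it together: pxvl.gijn.gemr.jxvm.rx.nje.
Syllable 4 is /jxvm/ with coda /vm/, so it is closed.

closed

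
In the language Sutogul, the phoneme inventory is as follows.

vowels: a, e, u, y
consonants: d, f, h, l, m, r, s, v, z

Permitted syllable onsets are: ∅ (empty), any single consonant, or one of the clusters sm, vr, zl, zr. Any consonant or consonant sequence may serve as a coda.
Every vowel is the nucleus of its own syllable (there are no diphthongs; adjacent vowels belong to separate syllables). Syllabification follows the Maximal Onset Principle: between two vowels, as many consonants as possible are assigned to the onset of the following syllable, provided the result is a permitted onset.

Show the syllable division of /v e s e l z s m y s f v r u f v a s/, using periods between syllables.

The vowels are e, e, y, u, a — 5 nuclei, so 5 syllables.
σ1/σ2 boundary: /s/ → onset of the next syllable (single consonants are always licit onsets).
σ2/σ3 boundary: /lzsm/; trying suffixes from longest down, /sm/ is the first permitted one, so coda /lz/ | onset /sm/.
σ3/σ4 boundary: cluster /sfvr/ — the longest permitted-onset suffix is /vr/; onset = /vr/, preceding coda = /sf/.
σ4/σ5 boundary: /fv/ splits as /f/ + /v/ (/v/ is the longest suffix that is a licit onset).

ve.selz.smysf.vruf.vas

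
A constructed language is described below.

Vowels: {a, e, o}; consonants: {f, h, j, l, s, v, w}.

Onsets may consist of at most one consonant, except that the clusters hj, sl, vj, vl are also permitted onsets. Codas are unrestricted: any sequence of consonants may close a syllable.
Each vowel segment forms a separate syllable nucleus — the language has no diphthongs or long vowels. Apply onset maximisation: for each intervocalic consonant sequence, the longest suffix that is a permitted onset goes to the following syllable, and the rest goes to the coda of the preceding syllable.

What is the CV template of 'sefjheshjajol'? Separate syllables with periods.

CVCC.CVC.CCV.CVC

Vowels present: e, e, a, o; each is a nucleus, giving 4 syllables.
/e…e/ gap (V1→V2): cluster /fjh/ — the longest permitted-onset suffix is /h/; onset = /h/, preceding coda = /fj/.
/e…a/ gap (V2→V3): /shj/ — longest licit onset from the right is /hj/, leaving /s/ as coda.
/a…o/ gap (V3→V4): just /j/ — single C goes to the following onset.
Result: sefj.hes.hja.jol.
Mapping each syllable to C/V: /sefj/ → CVCC, /hes/ → CVC, /hja/ → CCV, /jol/ → CVC.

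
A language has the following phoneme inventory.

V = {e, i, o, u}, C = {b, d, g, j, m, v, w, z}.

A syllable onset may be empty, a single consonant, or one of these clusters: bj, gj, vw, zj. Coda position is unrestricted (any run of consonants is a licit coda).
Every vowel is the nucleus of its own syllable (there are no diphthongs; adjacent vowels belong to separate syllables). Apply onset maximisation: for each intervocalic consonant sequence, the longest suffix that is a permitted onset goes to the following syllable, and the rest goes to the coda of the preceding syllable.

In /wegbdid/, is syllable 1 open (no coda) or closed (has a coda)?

Vowels present: e, i; each is a nucleus, giving 2 syllables.
Between /e/ (V1) and /i/ (V2): cluster /gbd/ — the longest permitted-onset suffix is /d/; onset = /d/, preceding coda = /gb/.
Putting it together: wegb.did.
Syllable 1 is /wegb/ with coda /gb/, so it is closed.

closed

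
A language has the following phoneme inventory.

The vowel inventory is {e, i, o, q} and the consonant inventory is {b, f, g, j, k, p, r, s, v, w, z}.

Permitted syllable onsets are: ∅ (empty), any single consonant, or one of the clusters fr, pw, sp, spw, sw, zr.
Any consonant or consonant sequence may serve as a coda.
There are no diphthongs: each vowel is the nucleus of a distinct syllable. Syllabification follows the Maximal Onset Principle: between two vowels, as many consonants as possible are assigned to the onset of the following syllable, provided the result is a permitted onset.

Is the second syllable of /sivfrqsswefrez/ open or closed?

closed

Vowels present: i, q, e, e; each is a nucleus, giving 4 syllables.
V1 /i/ – V2 /q/: /vfr/ splits as /v/ + /fr/ (/fr/ is the longest suffix that is a licit onset).
V2 /q/ – V3 /e/: /ssw/ — longest licit onset from the right is /sw/, leaving /s/ as coda.
V3 /e/ – V4 /e/: /fr/ — entire cluster is a permitted onset → onset /fr/, coda ∅.
Result: siv.frqs.swe.frez.
Syllable 2 is /frqs/ with coda /s/, so it is closed.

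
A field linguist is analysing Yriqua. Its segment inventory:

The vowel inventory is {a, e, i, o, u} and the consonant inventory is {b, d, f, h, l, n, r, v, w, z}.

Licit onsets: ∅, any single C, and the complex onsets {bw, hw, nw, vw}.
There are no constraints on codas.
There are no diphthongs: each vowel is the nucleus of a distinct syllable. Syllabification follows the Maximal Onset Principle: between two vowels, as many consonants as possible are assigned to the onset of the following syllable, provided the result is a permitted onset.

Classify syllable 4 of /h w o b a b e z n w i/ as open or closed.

open

The vowels are o, a, e, i — 4 nuclei, so 4 syllables.
Between /o/ (V1) and /a/ (V2): /b/ is a single consonant, so it becomes the next onset.
Between /a/ (V2) and /e/ (V3): /b/ is a single consonant, so it becomes the next onset.
Between /e/ (V3) and /i/ (V4): /znw/ splits as /z/ + /nw/ (/nw/ is the longest suffix that is a licit onset).
Result: hwo.ba.bez.nwi.
Syllable 4 is /nwi/; it ends in its nucleus with no coda, so it is open.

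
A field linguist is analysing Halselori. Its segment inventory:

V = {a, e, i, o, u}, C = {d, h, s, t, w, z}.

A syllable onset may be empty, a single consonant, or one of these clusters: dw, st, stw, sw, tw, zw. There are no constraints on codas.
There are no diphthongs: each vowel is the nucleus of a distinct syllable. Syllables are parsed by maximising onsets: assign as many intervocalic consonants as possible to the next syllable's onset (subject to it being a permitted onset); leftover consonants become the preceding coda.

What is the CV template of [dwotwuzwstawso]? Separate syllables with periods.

CCV.CCVCC.CCVC.CV

Vowels present: o, u, a, o; each is a nucleus, giving 4 syllables.
V1 /o/ – V2 /u/: /tw/ is a licit onset in full, so it all attaches to the next syllable.
V2 /u/ – V3 /a/: /zwst/ splits as /zw/ + /st/ (/st/ is the longest suffix that is a licit onset).
V3 /a/ – V4 /o/: /ws/; trying suffixes from longest down, /s/ is the first permitted one, so coda /w/ | onset /s/.
Syllabification: dwo.twuzw.staw.so.
Mapping each syllable to C/V: /dwo/ → CCV, /twuzw/ → CCVCC, /staw/ → CCVC, /so/ → CV.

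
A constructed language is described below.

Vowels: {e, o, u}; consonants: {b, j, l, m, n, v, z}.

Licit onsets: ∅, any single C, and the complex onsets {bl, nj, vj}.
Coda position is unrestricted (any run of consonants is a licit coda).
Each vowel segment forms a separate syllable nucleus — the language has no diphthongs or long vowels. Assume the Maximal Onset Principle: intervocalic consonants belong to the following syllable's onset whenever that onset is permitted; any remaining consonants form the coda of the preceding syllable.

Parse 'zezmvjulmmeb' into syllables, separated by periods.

Nuclei (vowels): e, u, e → 3 syllables.
Between /e/ (V1) and /u/ (V2): /zmvj/; trying suffixes from longest down, /vj/ is the first permitted one, so coda /zm/ | onset /vj/.
Between /u/ (V2) and /e/ (V3): /lmm/ — longest licit onset from the right is /m/, leaving /lm/ as coda.

zezm.vjulm.meb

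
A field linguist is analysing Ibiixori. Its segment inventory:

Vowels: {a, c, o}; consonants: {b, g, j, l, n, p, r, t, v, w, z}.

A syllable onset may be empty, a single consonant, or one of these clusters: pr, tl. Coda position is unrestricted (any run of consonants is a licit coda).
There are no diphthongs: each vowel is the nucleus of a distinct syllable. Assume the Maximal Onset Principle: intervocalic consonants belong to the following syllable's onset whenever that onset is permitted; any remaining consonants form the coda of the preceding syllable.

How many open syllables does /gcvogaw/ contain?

2

The vowels are c, o, a — 3 nuclei, so 3 syllables.
V1 /c/ – V2 /o/: /v/ is a single consonant, so it becomes the next onset.
V2 /o/ – V3 /a/: /g/ → onset of the next syllable (single consonants are always licit onsets).
Putting it together: gc.vo.gaw.
Classifying each syllable: /gc/ (open), /vo/ (open), /gaw/ (closed).
Open syllables: 2.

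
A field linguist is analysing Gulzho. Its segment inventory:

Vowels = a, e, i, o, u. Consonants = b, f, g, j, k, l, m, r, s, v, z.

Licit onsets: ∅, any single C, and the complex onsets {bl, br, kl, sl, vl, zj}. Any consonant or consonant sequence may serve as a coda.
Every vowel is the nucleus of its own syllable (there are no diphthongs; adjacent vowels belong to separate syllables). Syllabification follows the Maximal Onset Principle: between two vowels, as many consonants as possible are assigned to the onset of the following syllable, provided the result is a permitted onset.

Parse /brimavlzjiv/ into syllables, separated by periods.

bri.mavl.zjiv

Vowels present: i, a, i; each is a nucleus, giving 3 syllables.
σ1/σ2 boundary: just /m/ — single C goes to the following onset.
σ2/σ3 boundary: /vlzj/; trying suffixes from longest down, /zj/ is the first permitted one, so coda /vl/ | onset /zj/.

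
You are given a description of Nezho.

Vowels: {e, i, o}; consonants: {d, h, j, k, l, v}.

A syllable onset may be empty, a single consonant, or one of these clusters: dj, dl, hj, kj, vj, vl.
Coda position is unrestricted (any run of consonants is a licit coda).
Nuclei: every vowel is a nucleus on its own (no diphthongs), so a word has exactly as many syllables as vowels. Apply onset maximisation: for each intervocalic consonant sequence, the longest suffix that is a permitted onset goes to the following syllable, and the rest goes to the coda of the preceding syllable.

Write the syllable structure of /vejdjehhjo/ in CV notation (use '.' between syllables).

Nuclei (vowels): e, e, o → 3 syllables.
V1 /e/ – V2 /e/: /jdj/ splits as /j/ + /dj/ (/dj/ is the longest suffix that is a licit onset).
V2 /e/ – V3 /o/: /hhj/ — longest licit onset from the right is /hj/, leaving /h/ as coda.
Result: vej.djeh.hjo.
Mapping each syllable to C/V: /vej/ → CVC, /djeh/ → CCVC, /hjo/ → CCV.

CVC.CCVC.CCV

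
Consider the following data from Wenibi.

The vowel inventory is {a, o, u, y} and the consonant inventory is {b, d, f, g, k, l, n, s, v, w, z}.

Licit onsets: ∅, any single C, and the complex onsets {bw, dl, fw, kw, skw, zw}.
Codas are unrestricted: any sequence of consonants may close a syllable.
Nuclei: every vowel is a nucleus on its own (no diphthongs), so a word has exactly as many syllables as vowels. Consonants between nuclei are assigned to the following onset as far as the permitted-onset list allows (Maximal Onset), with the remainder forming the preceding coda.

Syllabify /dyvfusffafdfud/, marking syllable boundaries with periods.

The vowels are y, u, a, u — 4 nuclei, so 4 syllables.
/y…u/ gap (V1→V2): /vf/ — longest licit onset from the right is /f/, leaving /v/ as coda.
/u…a/ gap (V2→V3): cluster /sff/ — the longest permitted-onset suffix is /f/; onset = /f/, preceding coda = /sf/.
/a…u/ gap (V3→V4): cluster /fdf/ — the longest permitted-onset suffix is /f/; onset = /f/, preceding coda = /fd/.

dyv.fusf.fafd.fud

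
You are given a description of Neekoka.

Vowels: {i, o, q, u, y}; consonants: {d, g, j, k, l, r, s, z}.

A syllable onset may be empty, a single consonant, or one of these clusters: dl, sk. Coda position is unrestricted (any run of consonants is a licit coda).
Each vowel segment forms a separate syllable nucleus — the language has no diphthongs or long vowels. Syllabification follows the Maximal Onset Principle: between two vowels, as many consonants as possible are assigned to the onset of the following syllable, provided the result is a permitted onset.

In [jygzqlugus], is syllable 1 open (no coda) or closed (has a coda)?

Vowels present: y, q, u, u; each is a nucleus, giving 4 syllables.
/y…q/ gap (V1→V2): /gz/; trying suffixes from longest down, /z/ is the first permitted one, so coda /g/ | onset /z/.
/q…u/ gap (V2→V3): /l/ is a single consonant, so it becomes the next onset.
/u…u/ gap (V3→V4): /g/ → onset of the next syllable (single consonants are always licit onsets).
So the parse is jyg.zq.lu.gus.
Syllable 1 is /jyg/ with coda /g/, so it is closed.

closed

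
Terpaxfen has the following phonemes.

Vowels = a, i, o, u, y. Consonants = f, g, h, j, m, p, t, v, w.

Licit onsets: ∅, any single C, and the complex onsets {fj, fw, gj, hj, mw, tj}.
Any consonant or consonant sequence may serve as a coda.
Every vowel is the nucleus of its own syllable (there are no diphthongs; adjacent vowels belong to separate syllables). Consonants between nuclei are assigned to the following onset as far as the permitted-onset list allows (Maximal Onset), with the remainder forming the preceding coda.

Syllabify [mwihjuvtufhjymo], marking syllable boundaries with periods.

Vowels present: i, u, u, y, o; each is a nucleus, giving 5 syllables.
Between /i/ (V1) and /u/ (V2): /hj/ — entire cluster is a permitted onset → onset /hj/, coda ∅.
Between /u/ (V2) and /u/ (V3): /vt/ splits as /v/ + /t/ (/t/ is the longest suffix that is a licit onset).
Between /u/ (V3) and /y/ (V4): /fhj/; trying suffixes from longest down, /hj/ is the first permitted one, so coda /f/ | onset /hj/.
Between /y/ (V4) and /o/ (V5): /m/ is a single consonant, so it becomes the next onset.

mwi.hjuv.tuf.hjy.mo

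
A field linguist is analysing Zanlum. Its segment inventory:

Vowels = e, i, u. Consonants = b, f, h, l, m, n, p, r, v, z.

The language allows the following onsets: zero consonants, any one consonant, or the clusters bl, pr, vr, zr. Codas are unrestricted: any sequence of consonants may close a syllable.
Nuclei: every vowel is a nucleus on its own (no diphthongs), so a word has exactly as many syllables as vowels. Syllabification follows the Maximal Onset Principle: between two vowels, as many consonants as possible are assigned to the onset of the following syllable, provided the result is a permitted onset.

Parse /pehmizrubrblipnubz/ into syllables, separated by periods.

peh.mi.zrubr.blip.nubz

Nuclei (vowels): e, i, u, i, u → 5 syllables.
σ1/σ2 boundary: /hm/ — longest licit onset from the right is /m/, leaving /h/ as coda.
σ2/σ3 boundary: cluster /zr/ — /zr/ is itself a permitted onset, so the whole cluster goes right; preceding coda = ∅.
σ3/σ4 boundary: /brbl/ splits as /br/ + /bl/ (/bl/ is the longest suffix that is a licit onset).
σ4/σ5 boundary: /pn/; trying suffixes from longest down, /n/ is the first permitted one, so coda /p/ | onset /n/.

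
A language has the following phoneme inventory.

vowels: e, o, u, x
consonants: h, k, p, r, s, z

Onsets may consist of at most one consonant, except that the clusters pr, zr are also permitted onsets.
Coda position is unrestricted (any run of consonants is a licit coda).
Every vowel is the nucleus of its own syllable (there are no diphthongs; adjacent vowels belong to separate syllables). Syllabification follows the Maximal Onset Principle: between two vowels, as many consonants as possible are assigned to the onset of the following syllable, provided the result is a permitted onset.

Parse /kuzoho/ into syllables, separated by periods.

Nuclei (vowels): u, o, o → 3 syllables.
σ1/σ2 boundary: just /z/ — single C goes to the following onset.
σ2/σ3 boundary: /h/ is a single consonant, so it becomes the next onset.

ku.zo.ho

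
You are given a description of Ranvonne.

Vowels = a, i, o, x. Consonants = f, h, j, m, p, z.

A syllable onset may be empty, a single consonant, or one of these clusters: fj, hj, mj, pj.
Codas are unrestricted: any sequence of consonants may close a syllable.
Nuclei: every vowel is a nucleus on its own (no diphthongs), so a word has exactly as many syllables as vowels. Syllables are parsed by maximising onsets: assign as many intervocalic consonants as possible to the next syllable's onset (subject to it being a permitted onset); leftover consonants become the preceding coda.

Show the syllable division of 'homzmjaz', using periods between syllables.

Nuclei (vowels): o, a → 2 syllables.
V1 /o/ – V2 /a/: /mzmj/ — longest licit onset from the right is /mj/, leaving /mz/ as coda.

homz.mjaz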